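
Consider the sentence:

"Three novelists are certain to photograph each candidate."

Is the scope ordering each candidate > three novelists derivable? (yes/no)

Yes

Infinitival complements of raising predicates do not block QR; *each candidate* and *three novelists* are effectively clausemates.
No island intervenes, so both surface and inverse scope are derivable.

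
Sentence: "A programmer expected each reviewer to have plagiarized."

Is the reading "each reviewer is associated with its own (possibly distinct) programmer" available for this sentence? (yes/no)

The paraphrase describes the scope ordering *each reviewer* > *a programmer*.
*each reviewer* is the subject of an ECM infinitive — the infinitival complement of an ECM verb is not a scope island, so *each reviewer* can raise into the matrix clause.
Since no island is crossed, the inverse ordering is licensed alongside surface scope.

Yes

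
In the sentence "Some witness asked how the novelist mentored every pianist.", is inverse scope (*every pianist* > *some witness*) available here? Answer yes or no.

*every pianist* occurs within the embedded question *how the novelist mentored every pianist*.
An indirect question is a wh-island; the filled [Spec,CP] blocks QR across the CP edge.
So *every pianist* cannot raise high enough to outscope *some witness*; only the surface ordering *some witness* > *every pianist* is available.
(Only the surface reading survives: one fixed witness with respect to all the relevant pianists.)

No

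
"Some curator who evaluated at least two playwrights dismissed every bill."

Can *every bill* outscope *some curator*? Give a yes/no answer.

Yes

The RC *who evaluated at least two playwrights* is an island, but *every bill* is not inside it — it is the matrix object, a clausemate of *some curator*.
Ordinary QR to a clause-peripheral position gives the wide-scope LF for the lower DP.
The sentence is scopally ambiguous between *some curator* > *every bill* and *every bill* > *some curator*.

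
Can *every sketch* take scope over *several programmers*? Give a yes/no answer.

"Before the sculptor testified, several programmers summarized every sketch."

Yes

The adjunct island is irrelevant here — *every sketch* and *several programmers* are both in the matrix clause.
Nothing blocks QR of the lower DP to a position above the higher one, so inverse scope is available.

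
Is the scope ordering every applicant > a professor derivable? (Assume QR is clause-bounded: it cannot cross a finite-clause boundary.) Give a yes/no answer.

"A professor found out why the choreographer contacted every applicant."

No

*every applicant* is embedded in the embedded question *why the choreographer contacted every applicant*.
The wh-island constraint blocks QR out of an embedded interrogative.
Hence only narrow scope for *every applicant* (under *a professor*) survives.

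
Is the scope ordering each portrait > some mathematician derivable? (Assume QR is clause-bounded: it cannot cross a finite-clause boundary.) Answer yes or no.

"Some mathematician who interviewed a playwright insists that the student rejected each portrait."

*each portrait* is embedded in the finite complement clause *that the student rejected each portrait*.
QR is clause-bounded, so the finite complement is a scope island for the embedded quantifier.
The inverse ordering *each portrait* > *some mathematician* is therefore underivable.
(Only the surface reading survives: one fixed mathematician with respect to all the relevant portraits.)

No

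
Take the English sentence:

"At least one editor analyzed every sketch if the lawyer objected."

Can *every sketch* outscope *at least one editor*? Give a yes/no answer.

Yes

Although there is an adjunct clause, *every sketch* is in the main clause, not inside the adjunct.
Nothing blocks QR of the lower DP to a position above the higher one, so inverse scope is available.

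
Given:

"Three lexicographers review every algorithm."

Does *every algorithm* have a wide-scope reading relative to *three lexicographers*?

Yes

*every algorithm* and *three lexicographers* are in the same minimal clause.
With no island boundary between them, the object can take inverse scope over the subject via ordinary QR within the clause.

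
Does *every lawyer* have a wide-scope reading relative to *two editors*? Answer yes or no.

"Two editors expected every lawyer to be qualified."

*every lawyer* is the subject of an ECM infinitive — the infinitival complement of an ECM verb is not a scope island, so *every lawyer* can raise into the matrix clause.
Clause-internal QR can adjoin the lower DP above the subject, yielding the inverse reading.

Yes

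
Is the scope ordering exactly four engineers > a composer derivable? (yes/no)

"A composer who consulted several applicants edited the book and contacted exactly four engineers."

No

The DP *exactly four engineers* is contained in one conjunct of the coordinate structure (*contacted exactly four engineers*).
QR out of a conjunct would have to apply non-ATB, which the CSC forbids.
*exactly four engineers* is confined to the island and cannot take scope over *a composer*.
(Only the surface reading survives: one fixed composer with respect to all the relevant engineers.)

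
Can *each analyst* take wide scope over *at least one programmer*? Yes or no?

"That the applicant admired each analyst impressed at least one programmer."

No

Structurally, *each analyst* is inside the sentential subject *that the applicant admired each analyst*.
Clausal subjects are scope islands; QR from inside the subject into the matrix is barred.
So the wide-scope reading for *each analyst* is blocked.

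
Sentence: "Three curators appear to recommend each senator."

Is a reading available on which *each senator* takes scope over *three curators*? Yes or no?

The matrix predicate is a raising verb, whose infinitival complement is not a scope island — *each senator* can QR into the matrix clause.
QR within a single clause is free, so the lower quantifier may take scope over the higher one.

Yes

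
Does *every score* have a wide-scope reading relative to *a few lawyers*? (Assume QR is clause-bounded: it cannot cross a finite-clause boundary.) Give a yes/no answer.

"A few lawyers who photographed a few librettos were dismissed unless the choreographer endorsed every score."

No

*every score* is embedded in the adjunct clause *unless the choreographer endorsed every score*.
Since the clause is an adjunct (not a complement), the Adjunct Condition blocks QR across its edge.
*every score* is confined to the island and cannot take scope over *a few lawyers*.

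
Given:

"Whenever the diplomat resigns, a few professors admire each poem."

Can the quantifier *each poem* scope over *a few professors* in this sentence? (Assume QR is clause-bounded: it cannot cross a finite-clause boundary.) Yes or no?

The adjunct island is irrelevant here — *each poem* and *a few professors* are both in the matrix clause.
QR within a single clause is free, so the lower quantifier may take scope over the higher one.

Yes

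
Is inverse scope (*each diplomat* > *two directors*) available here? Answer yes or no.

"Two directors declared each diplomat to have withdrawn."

*each diplomat* is the subject of an ECM infinitive — the infinitival complement of an ECM verb is not a scope island, so *each diplomat* can raise into the matrix clause.
Clause-internal QR can adjoin the lower DP above the subject, yielding the inverse reading.
Both orderings are possible: *two directors* > *each diplomat* and *each diplomat* > *two directors*.

Yes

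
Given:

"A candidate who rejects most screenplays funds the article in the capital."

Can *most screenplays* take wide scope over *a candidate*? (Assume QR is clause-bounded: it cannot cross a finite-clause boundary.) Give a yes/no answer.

No

*most screenplays* is embedded in the relative clause *who rejects most screenplays*.
The relative clause forms an island for QR, so the quantifier is confined to the head noun's restrictor.
Hence only narrow scope for *most screenplays* (under *a candidate*) survives.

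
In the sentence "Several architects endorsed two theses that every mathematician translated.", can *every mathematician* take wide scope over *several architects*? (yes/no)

*every mathematician* is embedded in the relative clause *that every mathematician translated* modifying *two theses*.
The relative clause forms an island for QR, so the quantifier is confined to the head noun's restrictor.
*every mathematician* > *several architects* would require crossing that boundary, which is illicit.

No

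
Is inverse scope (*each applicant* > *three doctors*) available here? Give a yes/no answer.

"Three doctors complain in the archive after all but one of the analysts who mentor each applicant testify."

No

The DP *each applicant* is contained in the relative clause *who mentor each applicant*, which is itself inside the adjunct *after all but one of the analysts who mentor each applicant testify*.
Even if one barrier were somehow void, the other would still block QR.
*each applicant* > *three doctors* would require crossing that boundary, which is illicit.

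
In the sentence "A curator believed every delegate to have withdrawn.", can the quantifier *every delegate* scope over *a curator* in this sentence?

Yes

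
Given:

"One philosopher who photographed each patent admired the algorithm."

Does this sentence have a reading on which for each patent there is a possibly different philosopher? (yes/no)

This is the *each patent* > *one philosopher* reading.
Structurally, *each patent* is inside the relative clause *who photographed each patent*.
A relative clause is a scope island — quantifier raising cannot cross its boundary.
The inverse ordering *each patent* > *one philosopher* is therefore underivable.
(Only the surface reading survives: one fixed philosopher with respect to all the relevant patents.)

No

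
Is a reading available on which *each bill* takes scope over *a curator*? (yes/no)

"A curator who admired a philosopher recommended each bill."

Yes

*each bill* is a matrix argument; only *a curator* is modified by the relative clause *who admired a philosopher*, so the RC island is irrelevant to the target quantifier.
Nothing blocks QR of the lower DP to a position above the higher one, so inverse scope is available.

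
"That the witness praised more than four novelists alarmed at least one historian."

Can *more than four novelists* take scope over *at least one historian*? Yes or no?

*more than four novelists* sits inside the sentential subject *that the witness praised more than four novelists*.
Subjects — clausal subjects included — are islands for extraction, and QR is no exception.
There is no licit LF on which *more than four novelists* c-commands *at least one historian*.

No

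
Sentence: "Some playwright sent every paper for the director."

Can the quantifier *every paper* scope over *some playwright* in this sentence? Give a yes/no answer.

Yes

*every paper* and *some playwright* are in the same minimal clause.
QR within a single clause is free, so the lower quantifier may take scope over the higher one.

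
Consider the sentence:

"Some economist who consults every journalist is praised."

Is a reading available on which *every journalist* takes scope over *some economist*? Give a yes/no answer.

No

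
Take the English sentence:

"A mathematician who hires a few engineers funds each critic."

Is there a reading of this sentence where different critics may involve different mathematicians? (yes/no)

Yes

That reading corresponds to *each critic* > *a mathematician*.
Although the sentence contains a relative clause (*who hires a few engineers*), *each critic* is outside it, in the matrix VP.
Clause-internal QR can adjoin the lower DP above the subject, yielding the inverse reading.
Both orderings are possible: *a mathematician* > *each critic* and *each critic* > *a mathematician*.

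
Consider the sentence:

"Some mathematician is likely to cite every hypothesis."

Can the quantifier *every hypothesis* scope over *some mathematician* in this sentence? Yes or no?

Yes

Infinitival complements of raising predicates do not block QR; *every hypothesis* and *some mathematician* are effectively clausemates.
QR within a single clause is free, so the lower quantifier may take scope over the higher one.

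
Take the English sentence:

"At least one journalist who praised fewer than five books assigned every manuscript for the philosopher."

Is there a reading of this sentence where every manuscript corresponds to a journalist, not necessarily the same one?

Yes

The paraphrase describes the scope ordering *every manuscript* > *at least one journalist*.
*every manuscript* sits in the matrix clause, not in the relative clause on *at least one journalist*.
Ordinary QR to a clause-peripheral position gives the wide-scope LF for the lower DP.
So *every manuscript* > *at least one journalist* is among the available readings.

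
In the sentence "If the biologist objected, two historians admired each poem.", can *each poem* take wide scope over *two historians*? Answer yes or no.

Yes

The adjunct clause does not contain *each poem*, which is the matrix object.
No island intervenes, so both surface and inverse scope are derivable.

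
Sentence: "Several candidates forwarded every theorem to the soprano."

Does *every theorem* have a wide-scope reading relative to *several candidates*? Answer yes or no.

Yes

*every theorem* and *several candidates* are in the same minimal clause.
Nothing blocks QR of the lower DP to a position above the higher one, so inverse scope is available.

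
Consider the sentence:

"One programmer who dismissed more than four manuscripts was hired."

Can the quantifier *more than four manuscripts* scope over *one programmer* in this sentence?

*more than four manuscripts* sits inside the relative clause *who dismissed more than four manuscripts*.
A relative clause is a scope island — quantifier raising cannot cross its boundary.
So *more than four manuscripts* cannot raise to a position above *one programmer*.

No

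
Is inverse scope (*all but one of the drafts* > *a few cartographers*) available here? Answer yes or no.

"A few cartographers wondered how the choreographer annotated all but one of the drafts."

No

*all but one of the drafts* sits inside the embedded question *how the choreographer annotated all but one of the drafts*.
QR across an interrogative CP boundary is ruled out as a wh-island violation.
*all but one of the drafts* is confined to the island and cannot take scope over *a few cartographers*.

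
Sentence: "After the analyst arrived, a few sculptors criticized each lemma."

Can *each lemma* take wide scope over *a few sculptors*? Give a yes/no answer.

The adjunct island is irrelevant here — *each lemma* and *a few sculptors* are both in the matrix clause.
With no island boundary between them, the object can take inverse scope over the subject via ordinary QR within the clause.

Yes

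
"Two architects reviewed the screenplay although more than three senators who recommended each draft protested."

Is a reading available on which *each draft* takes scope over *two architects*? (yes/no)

No

The DP *each draft* is contained in the relative clause *who recommended each draft*, which is itself inside the adjunct *although more than three senators who recommended each draft protested*.
Even if one barrier were somehow void, the other would still block QR.
*each draft* is confined to the island and cannot take scope over *two architects*.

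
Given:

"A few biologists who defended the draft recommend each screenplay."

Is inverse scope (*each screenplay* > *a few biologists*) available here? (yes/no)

Yes

The RC *who defended the draft* is an island, but *each screenplay* is not inside it — it is the matrix object, a clausemate of *a few biologists*.
Since no island is crossed, the inverse ordering is licensed alongside surface scope.
So *each screenplay* > *a few biologists* is among the available readings.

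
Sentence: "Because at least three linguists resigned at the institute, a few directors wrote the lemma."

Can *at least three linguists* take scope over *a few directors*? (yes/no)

No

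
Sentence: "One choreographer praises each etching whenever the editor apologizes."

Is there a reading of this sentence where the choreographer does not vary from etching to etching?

Yes

The described interpretation is the *one choreographer* > *each etching* scoping.
Nothing needs to raise for *one choreographer* > *each etching*, so no island constraint is at stake.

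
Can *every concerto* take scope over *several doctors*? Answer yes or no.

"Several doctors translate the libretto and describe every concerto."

*every concerto* is embedded in one conjunct of the coordinate structure (*describe every concerto*).
QR out of a conjunct would have to apply non-ATB, which the CSC forbids.
The inverse ordering *every concerto* > *several doctors* is therefore underivable.

No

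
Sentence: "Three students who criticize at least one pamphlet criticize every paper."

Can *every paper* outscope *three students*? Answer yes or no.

Yes

The relative clause *who criticize at least one pamphlet* modifies *three students*, but *every paper* is not inside that relative clause — it is an argument of the matrix verb.
Clause-internal QR can adjoin the lower DP above the subject, yielding the inverse reading.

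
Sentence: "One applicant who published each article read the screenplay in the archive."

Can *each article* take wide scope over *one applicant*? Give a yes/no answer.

No

The target quantifier *each article* is part of the relative clause *who published each article*.
QR out of a relative clause is ruled out by the relative-clause island constraint.
The inverse ordering *each article* > *one applicant* is therefore underivable.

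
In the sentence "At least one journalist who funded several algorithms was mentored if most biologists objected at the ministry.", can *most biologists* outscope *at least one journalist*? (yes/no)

No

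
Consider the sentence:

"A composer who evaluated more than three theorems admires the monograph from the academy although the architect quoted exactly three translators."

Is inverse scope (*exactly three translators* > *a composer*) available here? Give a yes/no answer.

*exactly three translators* sits inside the adjunct clause *although the architect quoted exactly three translators*.
Adverbial clauses are not L-marked, so they are barriers for QR — the quantifier cannot escape the adjunct.
The inverse ordering *exactly three translators* > *a composer* is therefore underivable.

No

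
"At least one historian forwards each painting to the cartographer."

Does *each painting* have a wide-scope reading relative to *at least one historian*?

Yes

*each painting* is the matrix object and *at least one historian* the matrix subject; the two are clausemates.
Nothing blocks QR of the lower DP to a position above the higher one, so inverse scope is available.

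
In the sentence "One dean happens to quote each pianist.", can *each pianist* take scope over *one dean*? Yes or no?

The matrix predicate is a raising verb, whose infinitival complement is not a scope island — *each pianist* can QR into the matrix clause.
Ordinary QR to a clause-peripheral position gives the wide-scope LF for the lower DP.

Yes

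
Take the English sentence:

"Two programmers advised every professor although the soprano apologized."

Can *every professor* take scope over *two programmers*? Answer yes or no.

Although there is an adjunct clause, *every professor* is in the main clause, not inside the adjunct.
With no island boundary between them, the object can take inverse scope over the subject via ordinary QR within the clause.
Both orderings are possible: *two programmers* > *every professor* and *every professor* > *two programmers*.

Yes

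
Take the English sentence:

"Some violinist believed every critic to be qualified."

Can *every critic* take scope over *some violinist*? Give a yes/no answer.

Yes

The ECM infinitive is scope-transparent — *every critic* is free to raise above *some violinist*.
QR within a single clause is free, so the lower quantifier may take scope over the higher one.
So *every critic* > *some violinist* is among the available readings.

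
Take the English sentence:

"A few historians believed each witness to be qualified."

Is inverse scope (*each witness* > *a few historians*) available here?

Yes

ECM infinitives lack a CP barrier, so *each witness* can QR over the matrix subject *a few historians*.
QR within a single clause is free, so the lower quantifier may take scope over the higher one.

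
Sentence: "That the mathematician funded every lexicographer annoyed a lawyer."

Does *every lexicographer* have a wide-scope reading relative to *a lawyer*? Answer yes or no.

No

*every lexicographer* occurs within the sentential subject *that the mathematician funded every lexicographer*.
Sentential subjects are islands: a quantifier inside the subject clause cannot raise over the matrix predicate.
The ordering *every lexicographer* > *a lawyer* is therefore underivable.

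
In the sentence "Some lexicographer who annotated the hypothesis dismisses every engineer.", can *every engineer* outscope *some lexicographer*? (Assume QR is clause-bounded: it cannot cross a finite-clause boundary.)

Yes

The relative clause *who annotated the hypothesis* modifies *some lexicographer*, but *every engineer* is not inside that relative clause — it is an argument of the matrix verb.
Since no island is crossed, the inverse ordering is licensed alongside surface scope.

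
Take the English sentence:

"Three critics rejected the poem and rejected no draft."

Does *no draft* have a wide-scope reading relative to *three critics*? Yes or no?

No

Structurally, *no draft* is inside one conjunct of the coordinate structure (*rejected no draft*).
The Coordinate Structure Constraint blocks movement (including QR) out of a single conjunct.
The inverse ordering *no draft* > *three critics* is therefore underivable.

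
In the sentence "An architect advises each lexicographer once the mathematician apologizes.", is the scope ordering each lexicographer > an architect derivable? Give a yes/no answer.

Yes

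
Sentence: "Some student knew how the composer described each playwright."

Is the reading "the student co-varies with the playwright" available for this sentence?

The described interpretation is the *each playwright* > *some student* scoping.
The DP *each playwright* is contained in the embedded question *how the composer described each playwright*.
Embedded wh-clauses are opaque for QR, so the quantifier stays inside the question.
So *each playwright* cannot raise to a position above *some student*.

No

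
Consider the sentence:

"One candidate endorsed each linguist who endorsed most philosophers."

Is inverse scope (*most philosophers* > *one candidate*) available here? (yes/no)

Structurally, *most philosophers* is inside the relative clause *who endorsed most philosophers* modifying *each linguist*.
Relative clauses are scope islands: a quantifier cannot QR out of a relative clause to take scope in the matrix clause.
*most philosophers* is confined to the island and cannot take scope over *one candidate*.
(Only the surface reading survives: one fixed candidate with respect to all the relevant philosophers.)

No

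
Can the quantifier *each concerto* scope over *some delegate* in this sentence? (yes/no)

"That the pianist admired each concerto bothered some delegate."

No

*each concerto* is embedded in the sentential subject *that the pianist admired each concerto*.
The Sentential Subject Constraint rules out raising the quantifier out of the that-clause subject.
There is no licit LF on which *each concerto* c-commands *some delegate*.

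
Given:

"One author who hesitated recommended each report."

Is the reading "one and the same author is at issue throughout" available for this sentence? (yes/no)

Yes

That reading corresponds to *one author* > *each report*.
That is the surface-scope ordering, which is always one of the available readings — island constraints only ever restrict inverse scope.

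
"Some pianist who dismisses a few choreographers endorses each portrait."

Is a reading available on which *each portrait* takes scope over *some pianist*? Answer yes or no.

*each portrait* is a matrix argument; only *some pianist* is modified by the relative clause *who dismisses a few choreographers*, so the RC island is irrelevant to the target quantifier.
No island intervenes, so both surface and inverse scope are derivable.

Yes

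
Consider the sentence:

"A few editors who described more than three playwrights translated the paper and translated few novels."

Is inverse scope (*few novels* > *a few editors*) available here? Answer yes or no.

No

The DP *few novels* is contained in one conjunct of the coordinate structure (*translated few novels*).
QR out of a conjunct would have to apply non-ATB, which the CSC forbids.
So *few novels* cannot raise high enough to outscope *a few editors*; only the surface ordering *a few editors* > *few novels* is available.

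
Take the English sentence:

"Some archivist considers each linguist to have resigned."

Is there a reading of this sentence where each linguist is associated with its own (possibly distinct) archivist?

Yes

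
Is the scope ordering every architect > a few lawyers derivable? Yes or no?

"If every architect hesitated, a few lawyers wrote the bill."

No

The target quantifier *every architect* is part of the adjunct clause *if every architect hesitated*.
Adjunct clauses are scope islands: a quantifier inside an adjunct cannot raise into the matrix clause.
The ordering *every architect* > *a few lawyers* is therefore underivable.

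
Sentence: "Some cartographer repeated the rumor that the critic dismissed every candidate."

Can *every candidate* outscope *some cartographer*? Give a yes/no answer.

No

The DP *every candidate* is contained in the complex NP *the rumor that the critic dismissed every candidate*.
Noun-complement clauses are scope islands (the Complex NP Constraint): a quantifier inside one cannot scope into the matrix.
So *every candidate* cannot raise high enough to outscope *some cartographer*; only the surface ordering *some cartographer* > *every candidate* is available.
(Only the surface reading survives: one fixed cartographer with respect to all the relevant candidates.)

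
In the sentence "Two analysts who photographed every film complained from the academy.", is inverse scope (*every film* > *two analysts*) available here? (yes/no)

No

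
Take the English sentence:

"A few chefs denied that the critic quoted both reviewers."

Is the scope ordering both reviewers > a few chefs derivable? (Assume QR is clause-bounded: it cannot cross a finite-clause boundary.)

No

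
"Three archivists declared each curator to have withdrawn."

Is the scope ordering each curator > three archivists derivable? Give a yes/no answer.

ECM infinitives lack a CP barrier, so *each curator* can QR over the matrix subject *three archivists*.
With no island boundary between them, the object can take inverse scope over the subject via ordinary QR within the clause.

Yes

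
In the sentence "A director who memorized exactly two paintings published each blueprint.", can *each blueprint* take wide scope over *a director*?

Yes

The RC *who memorized exactly two paintings* is an island, but *each blueprint* is not inside it — it is the matrix object, a clausemate of *a director*.
Ordinary QR to a clause-peripheral position gives the wide-scope LF for the lower DP.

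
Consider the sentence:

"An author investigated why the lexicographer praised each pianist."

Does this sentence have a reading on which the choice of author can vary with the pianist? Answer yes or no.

The described interpretation is the *each pianist* > *an author* scoping.
*each pianist* sits inside the embedded question *why the lexicographer praised each pianist*.
Embedded questions are wh-islands: a quantifier inside an indirect question cannot QR into the matrix clause.
So *each pianist* cannot raise to a position above *an author*.

No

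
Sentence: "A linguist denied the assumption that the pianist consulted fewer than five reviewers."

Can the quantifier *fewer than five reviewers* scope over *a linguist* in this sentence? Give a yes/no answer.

No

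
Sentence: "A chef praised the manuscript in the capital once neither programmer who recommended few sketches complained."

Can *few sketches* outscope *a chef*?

*few sketches* is embedded in the relative clause *who recommended few sketches*, which is itself inside the adjunct *once neither programmer who recommended few sketches complained*.
Nested islands: the RC island is itself inside an adjunct island, so wide scope is doubly excluded.
So the wide-scope reading for *few sketches* is blocked.
(Only the surface reading survives: one fixed chef with respect to all the relevant sketches.)

No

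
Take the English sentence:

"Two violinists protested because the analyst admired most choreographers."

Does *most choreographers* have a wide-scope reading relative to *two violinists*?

No

*most choreographers* sits inside the adjunct clause *because the analyst admired most choreographers*.
The adjunct-island constraint bars QR out of an adverbial clause.
Hence only narrow scope for *most choreographers* (under *two violinists*) survives.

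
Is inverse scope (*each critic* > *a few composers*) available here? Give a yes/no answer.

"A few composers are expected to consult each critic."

Yes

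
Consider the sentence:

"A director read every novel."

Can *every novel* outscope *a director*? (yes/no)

Yes

*every novel* is the matrix object and *a director* the matrix subject; the two are clausemates.
Since no island is crossed, the inverse ordering is licensed alongside surface scope.
The sentence is scopally ambiguous between *a director* > *every novel* and *every novel* > *a director*.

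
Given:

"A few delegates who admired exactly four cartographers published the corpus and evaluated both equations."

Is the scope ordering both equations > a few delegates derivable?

Structurally, *both equations* is inside one conjunct of the coordinate structure (*evaluated both equations*).
A quantifier cannot raise out of one conjunct of a coordination across the whole coordinate structure — the CSC applies to QR.
There is no licit LF on which *both equations* c-commands *a few delegates*.

No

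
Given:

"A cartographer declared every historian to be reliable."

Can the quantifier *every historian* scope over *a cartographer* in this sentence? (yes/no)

*every historian* is an ECM subject; ECM complements are not islands, and the embedded quantifier may take matrix scope.
Since no island is crossed, the inverse ordering is licensed alongside surface scope.
So *every historian* > *a cartographer* is among the available readings.

Yes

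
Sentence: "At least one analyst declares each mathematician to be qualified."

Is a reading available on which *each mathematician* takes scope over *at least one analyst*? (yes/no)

*each mathematician* is the subject of an ECM infinitive — the infinitival complement of an ECM verb is not a scope island, so *each mathematician* can raise into the matrix clause.
Clause-internal QR can adjoin the lower DP above the subject, yielding the inverse reading.

Yes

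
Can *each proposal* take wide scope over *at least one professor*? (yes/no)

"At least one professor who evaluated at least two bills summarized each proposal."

Yes

Although the sentence contains a relative clause (*who evaluated at least two bills*), *each proposal* is outside it, in the matrix VP.
With no island boundary between them, the object can take inverse scope over the subject via ordinary QR within the clause.
The sentence is scopally ambiguous between *at least one professor* > *each proposal* and *each proposal* > *at least one professor*.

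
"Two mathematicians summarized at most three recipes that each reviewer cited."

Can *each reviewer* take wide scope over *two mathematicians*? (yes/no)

No

*each reviewer* sits inside the relative clause *that each reviewer cited* modifying *at most three recipes*.
Relative clauses block scope extraction: QR cannot target a position outside the modified NP.
*each reviewer* > *two mathematicians* would require crossing that boundary, which is illicit.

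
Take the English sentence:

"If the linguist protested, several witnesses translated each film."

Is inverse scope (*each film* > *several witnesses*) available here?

Yes

Neither queried DP is inside the adjunct, so the adjunct-island constraint does not apply.
Since no island is crossed, the inverse ordering is licensed alongside surface scope.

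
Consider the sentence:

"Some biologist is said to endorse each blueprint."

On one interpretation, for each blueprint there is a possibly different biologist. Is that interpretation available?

The paraphrase describes the scope ordering *each blueprint* > *some biologist*.
Infinitival complements of raising predicates do not block QR; *each blueprint* and *some biologist* are effectively clausemates.
Nothing blocks QR of the lower DP to a position above the higher one, so inverse scope is available.
So *each blueprint* > *some biologist* is among the available readings.

Yes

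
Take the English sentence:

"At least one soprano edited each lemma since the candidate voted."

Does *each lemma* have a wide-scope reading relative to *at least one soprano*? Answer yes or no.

Yes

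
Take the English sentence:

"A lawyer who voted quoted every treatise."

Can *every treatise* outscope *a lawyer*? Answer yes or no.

Yes

*every treatise* is a matrix argument; only *a lawyer* is modified by the relative clause *who voted*, so the RC island is irrelevant to the target quantifier.
QR within a single clause is free, so the lower quantifier may take scope over the higher one.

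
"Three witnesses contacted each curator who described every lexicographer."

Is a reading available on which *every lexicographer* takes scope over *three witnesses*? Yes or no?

No

*every lexicographer* occurs within the relative clause *who described every lexicographer* modifying *each curator*.
Relative clauses are scope islands: a quantifier cannot QR out of a relative clause to take scope in the matrix clause.
So *every lexicographer* cannot raise high enough to outscope *three witnesses*; only the surface ordering *three witnesses* > *every lexicographer* is available.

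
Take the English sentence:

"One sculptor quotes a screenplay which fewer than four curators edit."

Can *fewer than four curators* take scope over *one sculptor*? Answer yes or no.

No

The target quantifier *fewer than four curators* is part of the relative clause *which fewer than four curators edit* modifying *a screenplay*.
A relative clause is a scope island — quantifier raising cannot cross its boundary.
So *fewer than four curators* cannot raise to a position above *one sculptor*.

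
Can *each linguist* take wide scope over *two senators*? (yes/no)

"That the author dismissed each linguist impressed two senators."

Structurally, *each linguist* is inside the sentential subject *that the author dismissed each linguist*.
The Sentential Subject Constraint rules out raising the quantifier out of the that-clause subject.
The ordering *each linguist* > *two senators* is therefore underivable.

No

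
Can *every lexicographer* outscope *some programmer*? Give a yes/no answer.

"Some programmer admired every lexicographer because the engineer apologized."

The adjunct island is irrelevant here — *every lexicographer* and *some programmer* are both in the matrix clause.
QR within a single clause is free, so the lower quantifier may take scope over the higher one.

Yes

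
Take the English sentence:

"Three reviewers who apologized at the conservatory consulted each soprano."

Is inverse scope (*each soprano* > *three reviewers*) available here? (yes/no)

Yes

The RC *who apologized at the conservatory* is an island, but *each soprano* is not inside it — it is the matrix object, a clausemate of *three reviewers*.
Clause-internal QR can adjoin the lower DP above the subject, yielding the inverse reading.
Both orderings are possible: *three reviewers* > *each soprano* and *each soprano* > *three reviewers*.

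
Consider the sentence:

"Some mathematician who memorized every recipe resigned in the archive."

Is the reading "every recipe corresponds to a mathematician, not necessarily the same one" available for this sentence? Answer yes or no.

This is the *every recipe* > *some mathematician* reading.
The DP *every recipe* is contained in the relative clause *who memorized every recipe*.
Relative clauses are scope islands: a quantifier cannot QR out of a relative clause to take scope in the matrix clause.
So *every recipe* cannot raise high enough to outscope *some mathematician*; only the surface ordering *some mathematician* > *every recipe* is available.
(Only the surface reading survives: one fixed mathematician with respect to all the relevant recipes.)

No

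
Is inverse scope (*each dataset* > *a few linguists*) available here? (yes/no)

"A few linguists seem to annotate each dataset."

Infinitival complements of raising predicates do not block QR; *each dataset* and *a few linguists* are effectively clausemates.
QR within a single clause is free, so the lower quantifier may take scope over the higher one.
Both orderings are possible: *a few linguists* > *each dataset* and *each dataset* > *a few linguists*.

Yes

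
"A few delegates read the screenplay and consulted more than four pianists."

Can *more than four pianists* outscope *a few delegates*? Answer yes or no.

No

Structurally, *more than four pianists* is inside one conjunct of the coordinate structure (*consulted more than four pianists*).
QR out of a conjunct would have to apply non-ATB, which the CSC forbids.
*more than four pianists* > *a few delegates* would require crossing that boundary, which is illicit.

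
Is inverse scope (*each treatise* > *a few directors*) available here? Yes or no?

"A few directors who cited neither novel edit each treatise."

Although the sentence contains a relative clause (*who cited neither novel*), *each treatise* is outside it, in the matrix VP.
Ordinary QR to a clause-peripheral position gives the wide-scope LF for the lower DP.

Yes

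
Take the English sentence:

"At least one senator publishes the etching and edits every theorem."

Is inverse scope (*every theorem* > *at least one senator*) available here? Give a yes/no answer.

No

*every theorem* is embedded in one conjunct of the coordinate structure (*edits every theorem*).
QR out of a conjunct would have to apply non-ATB, which the CSC forbids.
The inverse ordering *every theorem* > *at least one senator* is therefore underivable.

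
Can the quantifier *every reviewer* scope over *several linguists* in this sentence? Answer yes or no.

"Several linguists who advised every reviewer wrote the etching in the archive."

No

The target quantifier *every reviewer* is part of the relative clause *who advised every reviewer*.
Quantifiers inside a relative clause are trapped there; the RC boundary blocks QR.
So *every reviewer* cannot raise high enough to outscope *several linguists*; only the surface ordering *several linguists* > *every reviewer* is available.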